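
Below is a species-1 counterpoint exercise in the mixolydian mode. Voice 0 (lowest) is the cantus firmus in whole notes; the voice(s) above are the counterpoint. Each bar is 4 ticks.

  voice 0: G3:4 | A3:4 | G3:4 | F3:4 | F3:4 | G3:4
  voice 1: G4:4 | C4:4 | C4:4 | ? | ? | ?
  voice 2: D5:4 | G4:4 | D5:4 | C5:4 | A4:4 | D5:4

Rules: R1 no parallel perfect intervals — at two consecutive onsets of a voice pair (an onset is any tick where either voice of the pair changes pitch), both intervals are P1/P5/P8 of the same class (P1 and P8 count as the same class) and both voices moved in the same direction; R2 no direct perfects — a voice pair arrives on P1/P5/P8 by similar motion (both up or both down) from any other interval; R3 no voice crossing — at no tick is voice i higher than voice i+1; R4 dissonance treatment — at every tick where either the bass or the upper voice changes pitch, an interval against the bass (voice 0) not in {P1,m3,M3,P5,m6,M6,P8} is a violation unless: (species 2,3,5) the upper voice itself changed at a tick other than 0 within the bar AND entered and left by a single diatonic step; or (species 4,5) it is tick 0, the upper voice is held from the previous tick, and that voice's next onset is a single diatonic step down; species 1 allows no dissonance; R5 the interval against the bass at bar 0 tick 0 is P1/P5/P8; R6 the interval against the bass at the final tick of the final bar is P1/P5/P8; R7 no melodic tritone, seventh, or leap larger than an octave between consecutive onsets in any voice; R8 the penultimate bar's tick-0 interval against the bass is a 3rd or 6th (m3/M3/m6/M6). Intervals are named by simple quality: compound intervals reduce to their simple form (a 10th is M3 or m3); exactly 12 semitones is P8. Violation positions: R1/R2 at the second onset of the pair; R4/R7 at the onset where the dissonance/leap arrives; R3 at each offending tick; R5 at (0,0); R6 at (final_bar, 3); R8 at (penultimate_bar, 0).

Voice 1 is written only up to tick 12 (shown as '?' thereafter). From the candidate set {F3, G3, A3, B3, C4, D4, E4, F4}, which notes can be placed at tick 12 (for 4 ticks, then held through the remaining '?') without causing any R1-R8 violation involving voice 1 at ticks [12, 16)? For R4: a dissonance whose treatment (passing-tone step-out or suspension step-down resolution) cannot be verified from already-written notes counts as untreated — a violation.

F3: violates R2
G3: violates R4
A3: legal
B3: violates R4
C4: legal
D4: legal
E4: violates R4
F4: legal

{A3, C4, D4, F4}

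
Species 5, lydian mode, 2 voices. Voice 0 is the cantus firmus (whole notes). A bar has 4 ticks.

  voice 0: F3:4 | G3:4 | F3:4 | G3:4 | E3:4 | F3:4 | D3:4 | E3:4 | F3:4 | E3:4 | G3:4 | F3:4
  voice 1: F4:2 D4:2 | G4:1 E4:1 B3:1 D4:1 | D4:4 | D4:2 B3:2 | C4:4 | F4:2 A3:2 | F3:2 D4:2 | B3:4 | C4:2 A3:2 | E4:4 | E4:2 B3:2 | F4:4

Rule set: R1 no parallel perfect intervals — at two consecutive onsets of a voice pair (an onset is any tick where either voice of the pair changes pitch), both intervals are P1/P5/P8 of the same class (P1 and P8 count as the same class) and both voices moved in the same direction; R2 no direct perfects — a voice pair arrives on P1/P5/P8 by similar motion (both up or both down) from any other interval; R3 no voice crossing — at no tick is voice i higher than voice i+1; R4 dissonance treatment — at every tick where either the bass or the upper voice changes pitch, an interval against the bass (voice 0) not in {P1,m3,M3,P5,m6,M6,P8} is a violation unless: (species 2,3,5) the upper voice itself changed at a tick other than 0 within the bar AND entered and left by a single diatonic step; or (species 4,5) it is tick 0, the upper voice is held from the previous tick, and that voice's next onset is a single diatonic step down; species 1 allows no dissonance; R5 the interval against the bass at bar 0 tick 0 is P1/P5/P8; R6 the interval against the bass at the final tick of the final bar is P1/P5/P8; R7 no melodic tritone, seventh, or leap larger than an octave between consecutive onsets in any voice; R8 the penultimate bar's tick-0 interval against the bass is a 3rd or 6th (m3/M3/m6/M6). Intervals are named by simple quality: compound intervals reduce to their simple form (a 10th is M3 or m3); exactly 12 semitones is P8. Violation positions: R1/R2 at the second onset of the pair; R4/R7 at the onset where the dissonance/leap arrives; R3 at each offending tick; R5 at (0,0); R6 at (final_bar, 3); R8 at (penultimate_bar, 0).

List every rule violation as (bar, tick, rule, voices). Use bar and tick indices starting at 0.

bar 0: v0=F3 v1=F4 downbeat P8
bar 1: v0=G3 v1=G4 downbeat P8
bar 2: v0=F3 v1=D4 downbeat M6
bar 3: v0=G3 v1=D4 downbeat P5
bar 4: v0=E3 v1=C4 downbeat m6
bar 5: v0=F3 v1=F4 downbeat P8
bar 6: v0=D3 v1=F3 downbeat m3
bar 7: v0=E3 v1=B3 downbeat P5
bar 8: v0=F3 v1=C4 downbeat P5
bar 9: v0=E3 v1=E4 downbeat P8
bar 10: v0=G3 v1=E4 downbeat M6
bar 11: v0=F3 v1=F4 downbeat P8
  -> R2 @ bar 1 tick 0 v(0, 1): F3/D4 M6 -> G3/G4 P8 similar
  -> R2 @ bar 5 tick 0 v(0, 1): E3/C4 m6 -> F3/F4 P8 similar
  -> R1 @ bar 8 tick 0 v(0, 1): E3/B3 P5 -> F3/C4 P5 similar
  -> R7 @ bar 11 tick 0 v(1,): B3->F4 leap 6st

(1, 0, R2, (0, 1))
(5, 0, R2, (0, 1))
(8, 0, R1, (0, 1))
(11, 0, R7, (1,))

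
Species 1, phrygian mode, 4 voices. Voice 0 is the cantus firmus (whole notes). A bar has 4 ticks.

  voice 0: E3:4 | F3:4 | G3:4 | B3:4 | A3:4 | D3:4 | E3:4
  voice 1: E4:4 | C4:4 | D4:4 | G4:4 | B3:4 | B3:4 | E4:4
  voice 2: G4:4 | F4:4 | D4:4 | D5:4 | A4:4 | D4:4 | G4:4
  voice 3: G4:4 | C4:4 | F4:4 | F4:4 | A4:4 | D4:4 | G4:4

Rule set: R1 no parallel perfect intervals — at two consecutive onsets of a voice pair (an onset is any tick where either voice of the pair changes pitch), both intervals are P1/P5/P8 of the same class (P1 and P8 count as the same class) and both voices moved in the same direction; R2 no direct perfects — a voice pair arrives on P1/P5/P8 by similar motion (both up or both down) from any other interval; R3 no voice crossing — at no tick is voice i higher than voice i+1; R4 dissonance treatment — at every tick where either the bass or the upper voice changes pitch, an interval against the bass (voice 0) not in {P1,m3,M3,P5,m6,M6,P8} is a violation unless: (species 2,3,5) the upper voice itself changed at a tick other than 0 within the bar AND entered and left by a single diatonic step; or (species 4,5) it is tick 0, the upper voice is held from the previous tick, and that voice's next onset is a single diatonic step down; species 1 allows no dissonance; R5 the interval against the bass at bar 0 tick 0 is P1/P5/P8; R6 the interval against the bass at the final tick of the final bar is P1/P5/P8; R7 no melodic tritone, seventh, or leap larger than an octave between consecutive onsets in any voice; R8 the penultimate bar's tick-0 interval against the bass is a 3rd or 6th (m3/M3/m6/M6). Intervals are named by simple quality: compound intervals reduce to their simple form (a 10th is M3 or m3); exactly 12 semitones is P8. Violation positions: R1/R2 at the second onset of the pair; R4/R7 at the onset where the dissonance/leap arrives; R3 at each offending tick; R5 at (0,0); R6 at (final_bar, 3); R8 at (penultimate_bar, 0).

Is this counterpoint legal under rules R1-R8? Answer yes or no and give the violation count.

No (26 violations)

bar 0: v0=E3 v1=E4 v2=G4 v3=G4 (m3)
bar 1: v0=F3 v1=C4 v2=F4 v3=C4 (P5)
bar 2: v0=G3 v1=D4 v2=D4 v3=F4 (m7)
bar 3: v0=B3 v1=G4 v2=D5 v3=F4 (TT)
bar 4: v0=A3 v1=B3 v2=A4 v3=A4 (P8)
bar 5: v0=D3 v1=B3 v2=D4 v3=D4 (P8)
bar 6: v0=E3 v1=E4 v2=G4 v3=G4 (m3)
  R5 @ bar0.0: opens on m3
  R5 @ bar0.0: opens on m3
  R2 @ bar1.0: E4/G4 m3 -> C4/C4 P1 similar
  R3 @ bar1.0: F4 above C4
  R3 @ bar1.1: F4 above C4
  R3 @ bar1.2: F4 above C4
  R3 @ bar1.3: F4 above C4
  R1 @ bar2.0: F3/C4 P5 -> G3/D4 P5 similar
  R4 @ bar2.0: G3/F4 m7 untreated
  R2 @ bar3.0: D4/D4 P1 -> G4/D5 P5 similar
  R3 @ bar3.0: D5 above F4
  R4 @ bar3.0: B3/F4 TT untreated
  R3 @ bar3.1: D5 above F4
  R3 @ bar3.2: D5 above F4
  R3 @ bar3.3: D5 above F4
  R2 @ bar4.0: B3/D5 m3 -> A3/A4 P8 similar
  R4 @ bar4.0: A3/B3 M2 untreated
  R1 @ bar5.0: A3/A4 P8 -> D3/D4 P8 similar
  R1 @ bar5.0: A3/A4 P8 -> D3/D4 P8 similar
  R1 @ bar5.0: A4/A4 P1 -> D4/D4 P1 similar
  R8 @ bar5.0: penult P8 not 3rd/6th
  R8 @ bar5.0: penult P8 not 3rd/6th
  R1 @ bar6.0: D4/D4 P1 -> G4/G4 P1 similar
  R2 @ bar6.0: D3/B3 M6 -> E3/E4 P8 similar
  R6 @ bar6.3: closes on m3
  R6 @ bar6.3: closes on m3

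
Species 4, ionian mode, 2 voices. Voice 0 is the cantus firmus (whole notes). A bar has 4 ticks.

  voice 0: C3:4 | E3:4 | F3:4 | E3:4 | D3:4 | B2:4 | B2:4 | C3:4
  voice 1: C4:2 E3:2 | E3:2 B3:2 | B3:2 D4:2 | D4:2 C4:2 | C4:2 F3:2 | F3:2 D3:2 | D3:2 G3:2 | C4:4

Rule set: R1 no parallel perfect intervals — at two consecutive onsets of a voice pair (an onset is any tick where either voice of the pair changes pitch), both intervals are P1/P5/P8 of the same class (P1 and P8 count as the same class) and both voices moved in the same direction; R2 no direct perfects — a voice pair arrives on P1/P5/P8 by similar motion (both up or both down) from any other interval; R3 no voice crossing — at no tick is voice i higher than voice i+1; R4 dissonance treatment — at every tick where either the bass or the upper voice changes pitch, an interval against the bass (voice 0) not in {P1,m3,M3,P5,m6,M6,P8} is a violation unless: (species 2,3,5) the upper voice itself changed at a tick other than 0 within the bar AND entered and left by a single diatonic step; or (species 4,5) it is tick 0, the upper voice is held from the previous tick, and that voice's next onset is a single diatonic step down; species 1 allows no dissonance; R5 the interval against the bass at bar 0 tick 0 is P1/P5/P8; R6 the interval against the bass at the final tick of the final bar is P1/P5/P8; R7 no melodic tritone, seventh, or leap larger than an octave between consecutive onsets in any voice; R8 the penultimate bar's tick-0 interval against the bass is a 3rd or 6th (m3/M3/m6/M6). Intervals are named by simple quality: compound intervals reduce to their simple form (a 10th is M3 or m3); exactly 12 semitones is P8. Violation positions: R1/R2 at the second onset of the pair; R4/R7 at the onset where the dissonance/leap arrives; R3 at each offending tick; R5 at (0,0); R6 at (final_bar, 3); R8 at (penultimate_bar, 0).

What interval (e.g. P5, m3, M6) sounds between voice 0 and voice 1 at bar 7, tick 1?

voice 0=C3 voice 1=C4 -> P8

P8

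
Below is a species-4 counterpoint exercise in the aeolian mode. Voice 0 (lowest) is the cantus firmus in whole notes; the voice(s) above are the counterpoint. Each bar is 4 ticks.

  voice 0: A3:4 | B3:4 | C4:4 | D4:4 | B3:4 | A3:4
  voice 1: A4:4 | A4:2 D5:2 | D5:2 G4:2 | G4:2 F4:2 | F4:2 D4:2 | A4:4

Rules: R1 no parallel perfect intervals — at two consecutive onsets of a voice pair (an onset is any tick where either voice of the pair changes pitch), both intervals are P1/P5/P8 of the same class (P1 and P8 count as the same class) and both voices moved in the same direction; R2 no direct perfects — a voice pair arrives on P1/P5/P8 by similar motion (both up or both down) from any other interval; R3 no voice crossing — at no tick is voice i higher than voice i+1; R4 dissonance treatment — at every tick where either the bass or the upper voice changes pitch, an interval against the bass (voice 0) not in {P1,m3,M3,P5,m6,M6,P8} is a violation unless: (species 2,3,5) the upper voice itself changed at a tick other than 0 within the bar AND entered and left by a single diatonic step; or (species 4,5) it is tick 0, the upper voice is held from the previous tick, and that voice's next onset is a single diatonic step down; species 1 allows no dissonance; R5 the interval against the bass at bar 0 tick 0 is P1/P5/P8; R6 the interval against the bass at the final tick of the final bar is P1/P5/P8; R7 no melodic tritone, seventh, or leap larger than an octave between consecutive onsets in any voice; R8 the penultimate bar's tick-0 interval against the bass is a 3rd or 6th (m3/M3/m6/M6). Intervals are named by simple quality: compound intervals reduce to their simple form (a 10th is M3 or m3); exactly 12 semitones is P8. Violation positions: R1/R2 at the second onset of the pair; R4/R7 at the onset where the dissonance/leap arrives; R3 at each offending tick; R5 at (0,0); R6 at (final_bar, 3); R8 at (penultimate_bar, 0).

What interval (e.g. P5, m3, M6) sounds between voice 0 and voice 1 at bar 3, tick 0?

voice 0=D4 voice 1=G4 -> P4

P4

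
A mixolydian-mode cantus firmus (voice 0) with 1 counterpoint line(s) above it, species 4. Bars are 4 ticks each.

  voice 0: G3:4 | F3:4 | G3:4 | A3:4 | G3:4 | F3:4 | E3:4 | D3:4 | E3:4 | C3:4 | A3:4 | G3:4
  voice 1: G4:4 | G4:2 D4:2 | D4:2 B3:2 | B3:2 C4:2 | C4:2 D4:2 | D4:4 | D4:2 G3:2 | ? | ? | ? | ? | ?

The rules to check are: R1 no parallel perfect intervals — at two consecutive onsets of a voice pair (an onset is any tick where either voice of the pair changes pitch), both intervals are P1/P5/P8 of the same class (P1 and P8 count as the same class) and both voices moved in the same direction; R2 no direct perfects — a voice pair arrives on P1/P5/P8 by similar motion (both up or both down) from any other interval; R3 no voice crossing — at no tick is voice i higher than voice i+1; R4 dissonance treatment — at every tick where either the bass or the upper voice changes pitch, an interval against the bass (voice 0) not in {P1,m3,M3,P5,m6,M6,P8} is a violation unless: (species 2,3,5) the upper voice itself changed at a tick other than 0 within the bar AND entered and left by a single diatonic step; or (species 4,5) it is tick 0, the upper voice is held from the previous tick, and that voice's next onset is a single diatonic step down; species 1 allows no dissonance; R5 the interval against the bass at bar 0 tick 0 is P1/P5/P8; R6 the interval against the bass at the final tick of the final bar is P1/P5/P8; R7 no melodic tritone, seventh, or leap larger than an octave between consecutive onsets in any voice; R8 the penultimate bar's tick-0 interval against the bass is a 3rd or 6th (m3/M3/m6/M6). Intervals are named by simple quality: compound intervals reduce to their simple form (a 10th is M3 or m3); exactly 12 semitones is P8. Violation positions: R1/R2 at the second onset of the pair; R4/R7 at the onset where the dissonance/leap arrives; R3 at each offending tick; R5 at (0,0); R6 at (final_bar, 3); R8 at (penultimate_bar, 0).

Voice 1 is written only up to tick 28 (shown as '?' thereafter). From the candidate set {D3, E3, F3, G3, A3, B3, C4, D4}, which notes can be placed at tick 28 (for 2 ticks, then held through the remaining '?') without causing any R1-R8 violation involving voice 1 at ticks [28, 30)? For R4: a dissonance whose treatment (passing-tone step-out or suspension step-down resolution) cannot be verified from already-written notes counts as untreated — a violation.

{A3, B3, D4, F3}

D3: violates R2
E3: violates R4
F3: legal
G3: violates R4
A3: legal
B3: legal
C4: violates R4
D4: legal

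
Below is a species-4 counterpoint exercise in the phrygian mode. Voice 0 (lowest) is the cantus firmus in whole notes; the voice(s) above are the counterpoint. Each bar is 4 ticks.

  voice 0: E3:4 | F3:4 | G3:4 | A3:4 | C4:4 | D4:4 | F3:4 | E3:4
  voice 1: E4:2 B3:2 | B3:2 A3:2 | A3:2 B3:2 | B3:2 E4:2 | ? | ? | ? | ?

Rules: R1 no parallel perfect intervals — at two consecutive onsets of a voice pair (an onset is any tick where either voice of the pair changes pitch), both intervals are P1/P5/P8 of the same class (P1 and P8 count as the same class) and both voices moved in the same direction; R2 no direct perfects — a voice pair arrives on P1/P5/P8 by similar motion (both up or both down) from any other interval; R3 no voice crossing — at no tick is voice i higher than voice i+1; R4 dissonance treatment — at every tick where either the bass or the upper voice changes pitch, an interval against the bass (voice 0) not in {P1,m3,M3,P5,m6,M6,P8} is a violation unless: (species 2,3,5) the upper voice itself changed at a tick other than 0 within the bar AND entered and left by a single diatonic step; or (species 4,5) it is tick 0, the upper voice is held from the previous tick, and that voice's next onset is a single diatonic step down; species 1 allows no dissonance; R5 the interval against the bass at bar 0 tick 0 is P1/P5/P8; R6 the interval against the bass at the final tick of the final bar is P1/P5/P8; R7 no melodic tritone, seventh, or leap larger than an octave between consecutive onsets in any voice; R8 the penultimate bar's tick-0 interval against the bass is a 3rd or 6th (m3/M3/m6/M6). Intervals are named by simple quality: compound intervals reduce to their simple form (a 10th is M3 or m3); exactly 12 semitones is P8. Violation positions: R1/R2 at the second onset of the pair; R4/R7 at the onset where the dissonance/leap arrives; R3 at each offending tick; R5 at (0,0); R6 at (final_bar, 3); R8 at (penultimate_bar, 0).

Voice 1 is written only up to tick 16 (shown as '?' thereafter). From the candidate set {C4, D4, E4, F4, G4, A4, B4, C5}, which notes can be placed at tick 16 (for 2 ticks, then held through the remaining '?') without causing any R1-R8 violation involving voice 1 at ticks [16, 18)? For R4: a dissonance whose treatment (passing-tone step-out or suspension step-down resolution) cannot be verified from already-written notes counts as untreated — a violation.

C4: legal
D4: violates R4
E4: legal
F4: violates R4
G4: violates R1
A4: legal
B4: violates R4
C5: violates R2

{A4, C4, E4}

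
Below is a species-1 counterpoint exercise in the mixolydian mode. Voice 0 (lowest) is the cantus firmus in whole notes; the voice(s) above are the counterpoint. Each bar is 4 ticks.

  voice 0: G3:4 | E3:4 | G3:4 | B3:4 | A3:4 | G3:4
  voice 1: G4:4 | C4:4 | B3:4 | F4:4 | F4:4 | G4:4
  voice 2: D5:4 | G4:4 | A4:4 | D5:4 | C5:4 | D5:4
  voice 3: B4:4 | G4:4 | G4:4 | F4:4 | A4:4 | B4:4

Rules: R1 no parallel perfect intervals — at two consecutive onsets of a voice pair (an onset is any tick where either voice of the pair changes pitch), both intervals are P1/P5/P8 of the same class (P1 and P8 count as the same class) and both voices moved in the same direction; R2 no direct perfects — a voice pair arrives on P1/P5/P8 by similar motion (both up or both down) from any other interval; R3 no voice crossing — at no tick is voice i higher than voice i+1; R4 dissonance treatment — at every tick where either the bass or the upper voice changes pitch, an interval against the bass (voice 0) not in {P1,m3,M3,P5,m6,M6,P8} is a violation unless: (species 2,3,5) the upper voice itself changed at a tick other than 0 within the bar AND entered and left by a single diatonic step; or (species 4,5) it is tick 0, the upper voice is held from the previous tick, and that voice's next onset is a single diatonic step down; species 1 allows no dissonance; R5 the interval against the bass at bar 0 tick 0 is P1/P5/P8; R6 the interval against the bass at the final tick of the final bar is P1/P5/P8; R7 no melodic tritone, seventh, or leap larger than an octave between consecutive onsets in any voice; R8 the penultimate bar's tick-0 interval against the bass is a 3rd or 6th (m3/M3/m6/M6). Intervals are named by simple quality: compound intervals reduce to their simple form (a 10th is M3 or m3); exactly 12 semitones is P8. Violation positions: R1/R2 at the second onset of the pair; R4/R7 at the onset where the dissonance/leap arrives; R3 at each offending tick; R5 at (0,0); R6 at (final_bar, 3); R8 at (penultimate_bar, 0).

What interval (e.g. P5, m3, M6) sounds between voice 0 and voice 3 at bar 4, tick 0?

P8

voice 0=A3 voice 3=A4 -> P8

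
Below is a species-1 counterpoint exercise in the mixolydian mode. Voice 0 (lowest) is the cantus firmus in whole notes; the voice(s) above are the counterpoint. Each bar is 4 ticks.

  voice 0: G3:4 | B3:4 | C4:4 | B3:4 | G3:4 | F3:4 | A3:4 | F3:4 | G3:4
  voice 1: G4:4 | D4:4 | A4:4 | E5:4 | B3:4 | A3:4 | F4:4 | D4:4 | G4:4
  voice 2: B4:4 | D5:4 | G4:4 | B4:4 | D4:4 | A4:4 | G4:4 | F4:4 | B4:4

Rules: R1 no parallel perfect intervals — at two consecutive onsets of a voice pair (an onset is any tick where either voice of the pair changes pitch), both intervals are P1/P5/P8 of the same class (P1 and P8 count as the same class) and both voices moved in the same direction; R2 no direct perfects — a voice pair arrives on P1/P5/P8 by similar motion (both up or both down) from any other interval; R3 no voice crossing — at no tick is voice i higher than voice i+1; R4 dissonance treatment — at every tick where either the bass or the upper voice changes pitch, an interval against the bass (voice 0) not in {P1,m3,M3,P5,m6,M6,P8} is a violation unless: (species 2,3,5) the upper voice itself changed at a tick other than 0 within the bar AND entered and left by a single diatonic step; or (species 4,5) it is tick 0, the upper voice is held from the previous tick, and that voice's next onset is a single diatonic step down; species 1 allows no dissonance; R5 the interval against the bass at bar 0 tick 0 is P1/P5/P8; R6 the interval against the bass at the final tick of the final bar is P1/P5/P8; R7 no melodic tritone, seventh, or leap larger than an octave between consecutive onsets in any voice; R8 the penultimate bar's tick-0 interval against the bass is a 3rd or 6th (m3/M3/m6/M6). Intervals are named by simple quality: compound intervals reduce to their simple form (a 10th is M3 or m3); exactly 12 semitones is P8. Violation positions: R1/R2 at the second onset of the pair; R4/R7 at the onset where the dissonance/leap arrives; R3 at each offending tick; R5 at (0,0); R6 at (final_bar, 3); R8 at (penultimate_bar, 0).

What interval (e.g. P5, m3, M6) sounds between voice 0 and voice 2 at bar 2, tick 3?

P5

voice 0=C4 voice 2=G4 -> P5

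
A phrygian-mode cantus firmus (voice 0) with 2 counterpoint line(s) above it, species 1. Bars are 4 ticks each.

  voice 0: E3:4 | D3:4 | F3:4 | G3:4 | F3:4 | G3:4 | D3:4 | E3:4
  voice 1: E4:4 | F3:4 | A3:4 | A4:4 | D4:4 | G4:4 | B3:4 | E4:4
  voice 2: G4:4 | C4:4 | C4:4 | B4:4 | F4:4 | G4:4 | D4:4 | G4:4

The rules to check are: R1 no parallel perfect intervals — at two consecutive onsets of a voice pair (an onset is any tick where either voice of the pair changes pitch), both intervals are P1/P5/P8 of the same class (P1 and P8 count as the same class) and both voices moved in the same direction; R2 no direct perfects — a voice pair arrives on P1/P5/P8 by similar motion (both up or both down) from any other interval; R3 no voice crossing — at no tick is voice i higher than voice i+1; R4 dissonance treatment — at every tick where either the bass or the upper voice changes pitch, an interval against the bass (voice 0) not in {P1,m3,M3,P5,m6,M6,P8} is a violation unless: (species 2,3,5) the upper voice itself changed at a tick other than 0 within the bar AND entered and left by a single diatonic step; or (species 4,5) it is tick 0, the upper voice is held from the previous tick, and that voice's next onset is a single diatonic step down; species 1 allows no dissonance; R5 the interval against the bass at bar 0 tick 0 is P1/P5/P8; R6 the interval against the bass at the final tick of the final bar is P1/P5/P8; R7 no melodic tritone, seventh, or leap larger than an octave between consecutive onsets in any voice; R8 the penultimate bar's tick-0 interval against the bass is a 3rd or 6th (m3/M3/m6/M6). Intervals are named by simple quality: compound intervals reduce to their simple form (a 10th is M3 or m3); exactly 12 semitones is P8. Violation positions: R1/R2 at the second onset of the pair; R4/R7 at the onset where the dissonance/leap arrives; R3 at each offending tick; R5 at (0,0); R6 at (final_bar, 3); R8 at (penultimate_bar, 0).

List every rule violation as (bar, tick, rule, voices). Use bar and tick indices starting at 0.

bar 0: v0=E3 v1=E4 v2=G4 downbeat m3
bar 1: v0=D3 v1=F3 v2=C4 downbeat m7
bar 2: v0=F3 v1=A3 v2=C4 downbeat P5
bar 3: v0=G3 v1=A4 v2=B4 downbeat M3
bar 4: v0=F3 v1=D4 v2=F4 downbeat P8
bar 5: v0=G3 v1=G4 v2=G4 downbeat P8
bar 6: v0=D3 v1=B3 v2=D4 downbeat P8
bar 7: v0=E3 v1=E4 v2=G4 downbeat m3
  -> R5 @ bar 0 tick 0 v(0, 2): opens on m3
  -> R2 @ bar 1 tick 0 v(1, 2): E4/G4 m3 -> F3/C4 P5 similar
  -> R4 @ bar 1 tick 0 v(0, 2): D3/C4 m7 untreated
  -> R7 @ bar 1 tick 0 v(1,): E4->F3 leap 11st
  -> R4 @ bar 3 tick 0 v(0, 1): G3/A4 M2 untreated
  -> R7 @ bar 3 tick 0 v(2,): C4->B4 leap 11st
  -> R2 @ bar 4 tick 0 v(0, 2): G3/B4 M3 -> F3/F4 P8 similar
  -> R7 @ bar 4 tick 0 v(2,): B4->F4 leap 6st
  -> R1 @ bar 5 tick 0 v(0, 2): F3/F4 P8 -> G3/G4 P8 similar
  -> R2 @ bar 5 tick 0 v(0, 1): F3/D4 M6 -> G3/G4 P8 similar
  -> R2 @ bar 5 tick 0 v(1, 2): D4/F4 m3 -> G4/G4 P1 similar
  -> R1 @ bar 6 tick 0 v(0, 2): G3/G4 P8 -> D3/D4 P8 similar
  -> R8 @ bar 6 tick 0 v(0, 2): penult P8 not 3rd/6th
  -> R2 @ bar 7 tick 0 v(0, 1): D3/B3 M6 -> E3/E4 P8 similar
  -> R6 @ bar 7 tick 3 v(0, 2): closes on m3

(0, 0, R5, (0, 2))
(1, 0, R2, (1, 2))
(1, 0, R4, (0, 2))
(1, 0, R7, (1,))
(3, 0, R4, (0, 1))
(3, 0, R7, (2,))
(4, 0, R2, (0, 2))
(4, 0, R7, (2,))
(5, 0, R1, (0, 2))
(5, 0, R2, (0, 1))
(5, 0, R2, (1, 2))
(6, 0, R1, (0, 2))
(6, 0, R8, (0, 2))
(7, 0, R2, (0, 1))
(7, 3, R6, (0, 2))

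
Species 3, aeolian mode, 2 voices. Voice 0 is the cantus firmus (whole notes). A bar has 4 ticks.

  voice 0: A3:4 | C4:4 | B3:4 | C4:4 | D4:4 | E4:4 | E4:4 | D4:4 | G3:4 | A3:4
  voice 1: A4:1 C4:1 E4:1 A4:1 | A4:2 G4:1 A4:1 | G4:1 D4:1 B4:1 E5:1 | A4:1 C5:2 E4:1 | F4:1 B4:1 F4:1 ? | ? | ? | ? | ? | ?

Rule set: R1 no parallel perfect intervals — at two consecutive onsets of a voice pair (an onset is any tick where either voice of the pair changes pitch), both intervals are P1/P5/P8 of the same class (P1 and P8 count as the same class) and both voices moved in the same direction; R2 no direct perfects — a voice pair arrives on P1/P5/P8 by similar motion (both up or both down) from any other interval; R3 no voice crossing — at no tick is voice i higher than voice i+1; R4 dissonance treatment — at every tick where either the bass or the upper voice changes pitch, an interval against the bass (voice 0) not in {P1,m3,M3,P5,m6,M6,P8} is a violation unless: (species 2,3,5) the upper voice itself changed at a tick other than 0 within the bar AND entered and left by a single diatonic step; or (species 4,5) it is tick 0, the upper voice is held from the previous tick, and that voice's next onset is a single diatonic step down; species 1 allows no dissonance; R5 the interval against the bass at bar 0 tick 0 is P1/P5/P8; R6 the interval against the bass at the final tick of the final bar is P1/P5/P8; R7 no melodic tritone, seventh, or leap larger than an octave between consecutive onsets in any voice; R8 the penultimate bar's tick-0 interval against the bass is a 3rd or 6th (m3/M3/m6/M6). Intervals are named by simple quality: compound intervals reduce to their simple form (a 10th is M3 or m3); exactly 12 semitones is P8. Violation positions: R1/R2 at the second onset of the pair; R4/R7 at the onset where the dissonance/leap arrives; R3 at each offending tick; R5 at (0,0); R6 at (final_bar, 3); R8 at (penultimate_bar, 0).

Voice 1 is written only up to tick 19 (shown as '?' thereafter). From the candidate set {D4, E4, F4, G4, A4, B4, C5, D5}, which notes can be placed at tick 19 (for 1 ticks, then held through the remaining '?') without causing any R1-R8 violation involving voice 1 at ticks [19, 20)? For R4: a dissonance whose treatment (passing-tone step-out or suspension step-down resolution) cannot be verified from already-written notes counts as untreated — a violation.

{A4, D4, D5, F4}

D4: legal
E4: violates R4
F4: legal
G4: violates R4
A4: legal
B4: violates R7
C5: violates R4
D5: legal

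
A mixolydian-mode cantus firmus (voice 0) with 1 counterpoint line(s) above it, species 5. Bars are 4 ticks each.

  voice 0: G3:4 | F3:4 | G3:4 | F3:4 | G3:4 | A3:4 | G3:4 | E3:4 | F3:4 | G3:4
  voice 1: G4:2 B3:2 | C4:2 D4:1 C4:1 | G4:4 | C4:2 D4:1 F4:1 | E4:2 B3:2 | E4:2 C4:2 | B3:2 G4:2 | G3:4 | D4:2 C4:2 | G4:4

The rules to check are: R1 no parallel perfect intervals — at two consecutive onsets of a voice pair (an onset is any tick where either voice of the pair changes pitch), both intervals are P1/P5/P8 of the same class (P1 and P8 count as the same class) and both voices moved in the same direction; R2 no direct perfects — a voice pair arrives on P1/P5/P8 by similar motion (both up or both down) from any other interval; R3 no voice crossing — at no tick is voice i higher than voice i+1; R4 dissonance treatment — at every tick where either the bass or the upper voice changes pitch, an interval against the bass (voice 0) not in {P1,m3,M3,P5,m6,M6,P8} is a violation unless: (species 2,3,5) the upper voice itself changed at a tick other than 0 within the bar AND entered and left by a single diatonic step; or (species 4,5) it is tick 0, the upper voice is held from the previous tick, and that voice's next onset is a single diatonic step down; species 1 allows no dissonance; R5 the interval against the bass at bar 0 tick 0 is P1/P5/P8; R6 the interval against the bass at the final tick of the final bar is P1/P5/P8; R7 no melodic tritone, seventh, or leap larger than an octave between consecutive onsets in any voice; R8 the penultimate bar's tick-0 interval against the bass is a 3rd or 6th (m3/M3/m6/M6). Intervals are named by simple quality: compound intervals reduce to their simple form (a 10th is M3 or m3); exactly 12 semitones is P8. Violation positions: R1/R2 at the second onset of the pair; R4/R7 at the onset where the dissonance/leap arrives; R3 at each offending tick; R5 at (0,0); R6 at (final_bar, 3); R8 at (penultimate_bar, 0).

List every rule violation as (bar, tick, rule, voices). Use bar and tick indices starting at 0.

bar 0: v0=G3 v1=G4 downbeat P8
bar 1: v0=F3 v1=C4 downbeat P5
bar 2: v0=G3 v1=G4 downbeat P8
bar 3: v0=F3 v1=C4 downbeat P5
bar 4: v0=G3 v1=E4 downbeat M6
bar 5: v0=A3 v1=E4 downbeat P5
bar 6: v0=G3 v1=B3 downbeat M3
bar 7: v0=E3 v1=G3 downbeat m3
bar 8: v0=F3 v1=D4 downbeat M6
bar 9: v0=G3 v1=G4 downbeat P8
  -> R2 @ bar 2 tick 0 v(0, 1): F3/C4 P5 -> G3/G4 P8 similar
  -> R2 @ bar 3 tick 0 v(0, 1): G3/G4 P8 -> F3/C4 P5 similar
  -> R2 @ bar 5 tick 0 v(0, 1): G3/B3 M3 -> A3/E4 P5 similar
  -> R2 @ bar 9 tick 0 v(0, 1): F3/C4 P5 -> G3/G4 P8 similar

(2, 0, R2, (0, 1))
(3, 0, R2, (0, 1))
(5, 0, R2, (0, 1))
(9, 0, R2, (0, 1))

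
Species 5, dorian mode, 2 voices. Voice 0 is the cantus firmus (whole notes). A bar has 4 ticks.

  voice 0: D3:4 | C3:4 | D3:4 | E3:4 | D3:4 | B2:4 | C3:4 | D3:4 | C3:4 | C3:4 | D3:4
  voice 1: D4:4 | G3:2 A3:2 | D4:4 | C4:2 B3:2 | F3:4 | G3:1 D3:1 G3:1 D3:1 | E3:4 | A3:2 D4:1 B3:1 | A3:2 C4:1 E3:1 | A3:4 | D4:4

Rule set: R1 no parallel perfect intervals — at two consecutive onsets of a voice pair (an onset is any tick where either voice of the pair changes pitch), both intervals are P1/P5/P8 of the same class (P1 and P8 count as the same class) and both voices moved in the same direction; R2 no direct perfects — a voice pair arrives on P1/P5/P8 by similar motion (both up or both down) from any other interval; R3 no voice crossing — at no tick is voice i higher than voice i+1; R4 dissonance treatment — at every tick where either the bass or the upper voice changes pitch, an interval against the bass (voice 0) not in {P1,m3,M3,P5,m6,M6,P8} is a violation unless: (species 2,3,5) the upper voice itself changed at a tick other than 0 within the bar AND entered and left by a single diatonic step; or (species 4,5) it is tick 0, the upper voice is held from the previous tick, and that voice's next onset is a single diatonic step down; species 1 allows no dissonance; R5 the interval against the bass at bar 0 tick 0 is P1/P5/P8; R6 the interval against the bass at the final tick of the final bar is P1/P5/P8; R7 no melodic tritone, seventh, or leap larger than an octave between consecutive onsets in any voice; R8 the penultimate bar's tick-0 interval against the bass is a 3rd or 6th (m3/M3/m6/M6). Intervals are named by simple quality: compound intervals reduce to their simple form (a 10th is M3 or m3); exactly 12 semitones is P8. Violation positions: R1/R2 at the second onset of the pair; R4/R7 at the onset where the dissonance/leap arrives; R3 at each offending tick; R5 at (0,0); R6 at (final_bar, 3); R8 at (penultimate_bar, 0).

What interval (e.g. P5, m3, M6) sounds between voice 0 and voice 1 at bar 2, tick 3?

P8

voice 0=D3 voice 1=D4 -> P8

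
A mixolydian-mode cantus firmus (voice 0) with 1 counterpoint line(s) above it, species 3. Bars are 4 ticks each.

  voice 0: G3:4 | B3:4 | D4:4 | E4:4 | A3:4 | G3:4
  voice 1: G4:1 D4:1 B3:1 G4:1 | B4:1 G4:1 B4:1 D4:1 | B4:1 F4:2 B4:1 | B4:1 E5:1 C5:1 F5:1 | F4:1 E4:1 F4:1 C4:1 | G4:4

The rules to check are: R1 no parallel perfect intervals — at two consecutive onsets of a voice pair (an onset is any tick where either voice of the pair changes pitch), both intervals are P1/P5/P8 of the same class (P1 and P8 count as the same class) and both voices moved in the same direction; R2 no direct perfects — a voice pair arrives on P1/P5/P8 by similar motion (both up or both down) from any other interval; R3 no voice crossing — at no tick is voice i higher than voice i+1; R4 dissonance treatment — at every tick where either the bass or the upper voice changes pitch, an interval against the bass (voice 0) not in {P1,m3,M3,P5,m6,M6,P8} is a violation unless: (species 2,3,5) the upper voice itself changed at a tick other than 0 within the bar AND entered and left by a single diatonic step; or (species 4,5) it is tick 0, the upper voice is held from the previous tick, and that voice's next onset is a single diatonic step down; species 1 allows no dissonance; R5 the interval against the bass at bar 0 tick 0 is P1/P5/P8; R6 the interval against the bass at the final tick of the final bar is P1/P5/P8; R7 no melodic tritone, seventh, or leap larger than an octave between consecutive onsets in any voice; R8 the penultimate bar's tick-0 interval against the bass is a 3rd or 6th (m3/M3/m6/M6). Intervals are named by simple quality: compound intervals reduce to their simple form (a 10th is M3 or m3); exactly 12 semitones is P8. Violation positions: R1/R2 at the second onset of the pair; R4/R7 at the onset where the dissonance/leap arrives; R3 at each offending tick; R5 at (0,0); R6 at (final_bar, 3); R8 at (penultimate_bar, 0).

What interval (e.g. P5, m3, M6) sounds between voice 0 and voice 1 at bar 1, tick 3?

voice 0=B3 voice 1=D4 -> m3

m3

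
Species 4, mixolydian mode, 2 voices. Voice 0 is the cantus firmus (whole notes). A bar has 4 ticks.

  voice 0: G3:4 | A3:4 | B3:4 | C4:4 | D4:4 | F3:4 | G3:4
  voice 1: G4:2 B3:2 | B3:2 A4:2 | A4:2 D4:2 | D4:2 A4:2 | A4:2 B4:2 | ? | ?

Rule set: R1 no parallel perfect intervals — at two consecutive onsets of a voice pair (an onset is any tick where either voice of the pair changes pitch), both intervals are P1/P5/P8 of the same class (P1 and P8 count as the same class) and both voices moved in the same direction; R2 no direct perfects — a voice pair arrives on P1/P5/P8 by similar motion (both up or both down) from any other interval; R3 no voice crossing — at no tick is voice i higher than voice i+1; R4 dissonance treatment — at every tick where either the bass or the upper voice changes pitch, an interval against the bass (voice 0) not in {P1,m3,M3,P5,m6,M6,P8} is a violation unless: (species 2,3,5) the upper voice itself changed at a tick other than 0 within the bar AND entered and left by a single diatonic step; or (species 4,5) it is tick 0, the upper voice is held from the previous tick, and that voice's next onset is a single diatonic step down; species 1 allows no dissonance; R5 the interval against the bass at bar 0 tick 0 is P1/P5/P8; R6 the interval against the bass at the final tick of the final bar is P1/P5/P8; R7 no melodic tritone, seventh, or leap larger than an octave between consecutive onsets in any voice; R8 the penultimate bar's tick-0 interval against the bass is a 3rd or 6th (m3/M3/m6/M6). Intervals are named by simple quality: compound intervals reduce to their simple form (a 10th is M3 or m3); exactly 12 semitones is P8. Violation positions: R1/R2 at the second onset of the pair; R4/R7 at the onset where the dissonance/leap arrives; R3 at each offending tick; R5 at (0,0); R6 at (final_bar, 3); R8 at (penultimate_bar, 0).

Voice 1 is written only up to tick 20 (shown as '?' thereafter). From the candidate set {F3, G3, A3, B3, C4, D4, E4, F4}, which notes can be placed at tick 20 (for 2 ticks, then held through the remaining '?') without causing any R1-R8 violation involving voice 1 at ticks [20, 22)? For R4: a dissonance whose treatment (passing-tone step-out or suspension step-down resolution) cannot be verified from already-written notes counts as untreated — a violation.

{D4}

F3: violates R2,R7,R8
G3: violates R4,R7,R8
A3: violates R7
B3: violates R4,R8
C4: violates R2,R7,R8
D4: legal
E4: violates R4,R8
F4: violates R2,R7,R8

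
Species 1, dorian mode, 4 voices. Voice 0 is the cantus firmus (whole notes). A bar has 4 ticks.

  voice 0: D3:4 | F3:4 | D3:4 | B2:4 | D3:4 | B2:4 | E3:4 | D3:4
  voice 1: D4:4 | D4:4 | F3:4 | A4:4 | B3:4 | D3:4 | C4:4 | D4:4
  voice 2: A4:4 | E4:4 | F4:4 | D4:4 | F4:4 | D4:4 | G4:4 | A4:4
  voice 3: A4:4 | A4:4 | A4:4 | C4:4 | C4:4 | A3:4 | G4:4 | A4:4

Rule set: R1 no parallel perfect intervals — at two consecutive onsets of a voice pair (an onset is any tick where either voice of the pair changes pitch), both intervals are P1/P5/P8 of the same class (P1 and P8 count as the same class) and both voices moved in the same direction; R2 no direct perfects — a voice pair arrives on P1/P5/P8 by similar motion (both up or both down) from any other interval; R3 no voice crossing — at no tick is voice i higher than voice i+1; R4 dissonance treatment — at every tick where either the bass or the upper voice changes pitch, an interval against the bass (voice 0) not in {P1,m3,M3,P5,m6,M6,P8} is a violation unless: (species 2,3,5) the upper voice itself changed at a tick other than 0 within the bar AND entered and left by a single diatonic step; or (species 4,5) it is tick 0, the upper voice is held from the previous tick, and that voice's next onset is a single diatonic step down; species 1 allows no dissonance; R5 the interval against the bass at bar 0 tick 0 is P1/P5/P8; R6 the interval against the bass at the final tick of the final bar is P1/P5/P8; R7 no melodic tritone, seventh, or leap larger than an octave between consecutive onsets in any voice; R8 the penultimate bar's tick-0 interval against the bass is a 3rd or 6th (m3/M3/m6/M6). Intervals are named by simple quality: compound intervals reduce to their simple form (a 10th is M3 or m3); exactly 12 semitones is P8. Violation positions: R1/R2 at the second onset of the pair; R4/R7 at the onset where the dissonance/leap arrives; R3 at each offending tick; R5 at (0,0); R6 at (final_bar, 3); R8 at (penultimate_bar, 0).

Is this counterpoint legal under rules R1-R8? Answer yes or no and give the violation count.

No (33 violations)

bar 0: v0=D3 v1=D4 v2=A4 v3=A4 (P5)
bar 1: v0=F3 v1=D4 v2=E4 v3=A4 (M3)
bar 2: v0=D3 v1=F3 v2=F4 v3=A4 (P5)
bar 3: v0=B2 v1=A4 v2=D4 v3=C4 (m2)
bar 4: v0=D3 v1=B3 v2=F4 v3=C4 (m7)
bar 5: v0=B2 v1=D3 v2=D4 v3=A3 (m7)
bar 6: v0=E3 v1=C4 v2=G4 v3=G4 (m3)
bar 7: v0=D3 v1=D4 v2=A4 v3=A4 (P5)
  R4 @ bar1.0: F3/E4 M7 untreated
  R3 @ bar3.0: A4 above D4
  R3 @ bar3.0: D4 above C4
  R4 @ bar3.0: B2/A4 m7 untreated
  R4 @ bar3.0: B2/C4 m2 untreated
  R7 @ bar3.0: F3->A4 leap 16st
  R3 @ bar3.1: A4 above D4
  R3 @ bar3.1: D4 above C4
  R3 @ bar3.2: A4 above D4
  R3 @ bar3.2: D4 above C4
  R3 @ bar3.3: A4 above D4
  R3 @ bar3.3: D4 above C4
  R3 @ bar4.0: F4 above C4
  R4 @ bar4.0: D3/C4 m7 untreated
  R7 @ bar4.0: A4->B3 leap 10st
  R3 @ bar4.1: F4 above C4
  R3 @ bar4.2: F4 above C4
  R3 @ bar4.3: F4 above C4
  R2 @ bar5.0: B3/F4 TT -> D3/D4 P8 similar
  R2 @ bar5.0: B3/C4 m2 -> D3/A3 P5 similar
  R3 @ bar5.0: D4 above A3
  R4 @ bar5.0: B2/A3 m7 untreated
  R3 @ bar5.1: D4 above A3
  R3 @ bar5.2: D4 above A3
  R3 @ bar5.3: D4 above A3
  R1 @ bar6.0: D3/A3 P5 -> C4/G4 P5 similar
  R2 @ bar6.0: D3/D4 P8 -> C4/G4 P5 similar
  R2 @ bar6.0: D4/A3 P4 -> G4/G4 P1 similar
  R7 @ bar6.0: D3->C4 leap 10st
  R7 @ bar6.0: A3->G4 leap 10st
  R1 @ bar7.0: C4/G4 P5 -> D4/A4 P5 similar
  R1 @ bar7.0: C4/G4 P5 -> D4/A4 P5 similar
  R1 @ bar7.0: G4/G4 P1 -> A4/A4 P1 similar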